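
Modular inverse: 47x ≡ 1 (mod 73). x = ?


Use the extended Euclidean algorithm to write 1 = 47·s + 73·t; then s mod 73 is the inverse.
Euclidean algorithm:
  47 = 0·73 + 47
  73 = 1·47 + 26
  47 = 1·26 + 21
  26 = 1·21 + 5
  21 = 4·5 + 1
  5 = 5·1 + 0
gcd(47,73) = 1
Back-substitution gives: 47·(14) + 73·(-9) = 1
So 47⁻¹ ≡ 14 ≡ 14 (mod 73)
Check: 47 × 14 = 658 ≡ 1 (mod 73) ✓

47⁻¹ ≡ 14 (mod 73)


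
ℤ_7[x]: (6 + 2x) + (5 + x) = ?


Add coefficients mod 7:
x^0: 6 + 5 = 4 (mod 7)
x^1: 2 + 1 = 3 (mod 7)
Result: 4 + 3x

f + g = 4 + 3x


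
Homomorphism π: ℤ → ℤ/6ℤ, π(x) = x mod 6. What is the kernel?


Kernel = preimage of identity
ker(π) = multiples of 6 = 6ℤ

ker(π) = 6ℤ


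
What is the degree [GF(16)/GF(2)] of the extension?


GF(16) = GF(2^4), so the extension degree is 4

[GF(16)/GF(2)] = 4


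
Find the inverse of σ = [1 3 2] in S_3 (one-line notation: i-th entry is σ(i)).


To find σ⁻¹, swap domain and range:
σ(1) = 1 → σ⁻¹(1) = 1
σ(2) = 3 → σ⁻¹(3) = 2
σ(3) = 2 → σ⁻¹(2) = 3

σ⁻¹ = [1 3 2]


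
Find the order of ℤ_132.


ℤ_n has n elements.

|ℤ_132| = 132


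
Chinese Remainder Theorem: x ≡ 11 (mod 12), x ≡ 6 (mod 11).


m₁ = 12, m₂ = 11, gcd = 1, so CRT applies. M = m₁·m₂ = 132
Let M₁ = M/m₁ = 11, M₂ = M/m₂ = 12
Find y₁ ≡ M₁⁻¹ (mod m₁): 11⁻¹ ≡ 11 (mod 12)
Find y₂ ≡ M₂⁻¹ (mod m₂): 12⁻¹ ≡ 1 (mod 11)
x = a₁·M₁·y₁ + a₂·M₂·y₂ = 11·11·11 + 6·12·1 = 1403
Reduce mod 132: x ≡ 83
Check: 83 mod 12 = 11 ✓, 83 mod 11 = 6 ✓

x ≡ 83 (mod 132)


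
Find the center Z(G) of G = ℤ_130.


Z(G) = {g ∈ G | gx = xg for all x ∈ G}
ℤ_130 is abelian, so Z(G) = G

Z(ℤ_130) = ℤ_130


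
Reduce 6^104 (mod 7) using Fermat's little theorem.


Fermat's little theorem: if p is prime and gcd(a,p)=1, then a^(p-1) ≡ 1 (mod p)
p = 7 is prime, gcd(6,7) = 1
Reduce exponent: 104 mod 6 = 2
So 6^104 ≡ 6^2 (mod 7)
6^2 mod 7 = 1

6^104 ≡ 1 (mod 7)


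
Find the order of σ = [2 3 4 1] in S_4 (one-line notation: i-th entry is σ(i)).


Cycle decomposition: (1 2 3 4)
Cycle lengths: 4
Order = lcm(4) = 4

ord(σ) = 4


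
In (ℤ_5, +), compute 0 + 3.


Operation: addition mod 5
0 + 3 = (a + b) mod 5 with a = 0, b = 3

0 + 3 = 3


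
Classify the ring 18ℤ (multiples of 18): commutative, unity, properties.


18ℤ is a commutative ring under +,× but has no multiplicative identity (1 ∉ 18ℤ); it has no zero divisors, but without unity it is not an integral domain
Commutative: Yes
Integral domain: No
Has unity: No

18ℤ (multiples of 18): Commutative=Yes, Unity=No


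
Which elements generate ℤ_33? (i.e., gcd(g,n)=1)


g generates ℤ_n iff gcd(g,n) = 1
Prime factors of 33: 3, 11
Generators are g ∈ {1,...,32} not divisible by any of these primes.
Generators: {1, 2, 4, 5, 7, 8, 10, 13, 14, 16, 17, 19, 20, 23, 25, 26, 28, 29, 31, 32}
Number of generators = φ(33) = 20

Generators of ℤ_33 = {1, 2, 4, 5, 7, 8, 10, 13, 14, 16, 17, 19, 20, 23, 25, 26, 28, 29, 31, 32}


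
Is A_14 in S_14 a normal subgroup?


H = A_14 in S_14
A_14 has index 2 in S_14, and every subgroup of index 2 is normal

Yes, normal subgroup


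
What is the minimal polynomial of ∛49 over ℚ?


∛49 satisfies x³ - 49 = 0, irreducible over ℚ (no rational root; 49 is not a perfect cube)

Minimal polynomial: x³ - 49


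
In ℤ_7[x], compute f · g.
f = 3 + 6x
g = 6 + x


Expand and collect like terms; reduce coefficients mod 7:
x^0: 3·6 = 18 ≡ 4 (mod 7)
x^1: 3·1 + 6·6 = 39 ≡ 4 (mod 7)
x^2: 6·1 = 6 ≡ 6 (mod 7)
Result: 4 + 4x + 6x^2

f · g = 4 + 4x + 6x^2


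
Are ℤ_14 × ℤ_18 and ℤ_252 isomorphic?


Comparing ℤ_14 × ℤ_18 and ℤ_252:
gcd(14,18) = 2 ≠ 1. Max element order in ℤ_14×ℤ_18 is lcm(14,18) = 126 < 252, so it has no element of order 252

No, ℤ_14 × ℤ_18 ≇ ℤ_252


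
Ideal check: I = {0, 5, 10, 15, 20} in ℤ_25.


Check ideal conditions for I = {0, 5, 10, 15, 20} in ℤ_25:
(1) I is an additive subgroup? Yes
(2) For r ∈ ℤ_25 and a ∈ I: r·a ∈ I? Yes

Yes, I is an ideal of ℤ_25


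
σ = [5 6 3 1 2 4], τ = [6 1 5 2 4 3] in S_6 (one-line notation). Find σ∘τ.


σ∘τ: apply τ first, then σ
1 →τ 6 →σ 4
2 →τ 1 →σ 5
3 →τ 5 →σ 2
4 →τ 2 →σ 6
5 →τ 4 →σ 1
6 →τ 3 →σ 3

σ∘τ = [4 5 2 6 1 3]


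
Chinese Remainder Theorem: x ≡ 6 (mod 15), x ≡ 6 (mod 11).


m₁ = 15, m₂ = 11, gcd = 1, so CRT applies. M = m₁·m₂ = 165
Let M₁ = M/m₁ = 11, M₂ = M/m₂ = 15
Find y₁ ≡ M₁⁻¹ (mod m₁): 11⁻¹ ≡ 11 (mod 15)
Find y₂ ≡ M₂⁻¹ (mod m₂): 15⁻¹ ≡ 3 (mod 11)
x = a₁·M₁·y₁ + a₂·M₂·y₂ = 6·11·11 + 6·15·3 = 996
Reduce mod 165: x ≡ 6
Check: 6 mod 15 = 6 ✓, 6 mod 11 = 6 ✓

x ≡ 6 (mod 165)


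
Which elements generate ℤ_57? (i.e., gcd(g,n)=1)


g generates ℤ_n iff gcd(g,n) = 1
Prime factors of 57: 3, 19
Generators are g ∈ {1,...,56} not divisible by any of these primes.
Generators: {1, 2, 4, 5, 7, 8, 10, 11, 13, 14, 16, 17, 20, 22, 23, 25, 26, 28, 29, 31, 32, 34, 35, 37, 40, 41, 43, 44, 46, 47, 49, 50, 52, 53, 55, 56}
Number of generators = φ(57) = 36

Generators of ℤ_57 = {1, 2, 4, 5, 7, 8, 10, 11, 13, 14, 16, 17, 20, 22, 23, 25, 26, 28, 29, 31, 32, 34, 35, 37, 40, 41, 43, 44, 46, 47, 49, 50, 52, 53, 55, 56}


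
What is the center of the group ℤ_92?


Z(G) = {g ∈ G | gx = xg for all x ∈ G}
ℤ_92 is abelian, so Z(G) = G

Z(ℤ_92) = ℤ_92


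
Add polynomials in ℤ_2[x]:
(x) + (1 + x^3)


Add coefficients mod 2:
x^0: 0 + 1 = 1 (mod 2)
x^1: 1 + 0 = 1 (mod 2)
x^2: 0 + 0 = 0 (mod 2)
x^3: 0 + 1 = 1 (mod 2)
Result: 1 + x + x^3

f + g = 1 + x + x^3


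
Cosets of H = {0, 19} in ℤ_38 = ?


H = {0, 19}, |H| = 2
Number of cosets = |G|/|H| = 38/2 = 19
0 + H = {0, 19}
1 + H = {1, 20}
2 + H = {2, 21}
3 + H = {3, 22}
4 + H = {4, 23}
5 + H = {5, 24}
6 + H = {6, 25}
7 + H = {7, 26}
8 + H = {8, 27}
9 + H = {9, 28}
10 + H = {10, 29}
11 + H = {11, 30}
12 + H = {12, 31}
13 + H = {13, 32}
14 + H = {14, 33}
15 + H = {15, 34}
16 + H = {16, 35}
17 + H = {17, 36}
18 + H = {18, 37}

Cosets: 0+H={0,19}; 1+H={1,20}; 2+H={2,21}; 3+H={3,22}; 4+H={4,23}; 5+H={5,24}; 6+H={6,25}; 7+H={7,26}; 8+H={8,27}; 9+H={9,28}; 10+H={10,29}; 11+H={11,30}; 12+H={12,31}; 13+H={13,32}; 14+H={14,33}; 15+H={15,34}; 16+H={16,35}; 17+H={17,36}; 18+H={18,37}


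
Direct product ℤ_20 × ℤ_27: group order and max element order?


|ℤ_20 × ℤ_27| = 20 × 27 = 540
Max element order = lcm(20,27) = 540
Cyclic? Yes (gcd=1)

|ℤ_20×ℤ_27| = 540, max element order = 540


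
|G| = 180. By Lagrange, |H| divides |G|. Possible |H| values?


Lagrange's theorem: |H| divides |G|
|G| = 180
Divisors of 180: 1, 2, 3, 4, 5, 6, 9, 10, 12, 15, 18, 20, 30, 36, 45, 60, 90, 180

Possible subgroup orders: {1, 2, 3, 4, 5, 6, 9, 10, 12, 15, 18, 20, 30, 36, 45, 60, 90, 180}


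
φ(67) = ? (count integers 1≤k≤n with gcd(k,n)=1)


Factor n: 67 = 67
φ(n) = n · ∏(1 - 1/p) over distinct primes p | n
φ(67) = 67 · (1 - 1/67) = 66

φ(67) = 66


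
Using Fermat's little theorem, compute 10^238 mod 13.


Fermat's little theorem: if p is prime and gcd(a,p)=1, then a^(p-1) ≡ 1 (mod p)
p = 13 is prime, gcd(10,13) = 1
Reduce exponent: 238 mod 12 = 10
So 10^238 ≡ 10^10 (mod 13)
10^10 mod 13 = 3

10^238 ≡ 3 (mod 13)


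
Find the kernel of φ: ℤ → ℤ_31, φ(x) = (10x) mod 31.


Kernel = preimage of identity
ker(φ) = {x ∈ ℤ : 10x ≡ 0 (mod 31)}. gcd(10,31) = 1, so 10x ≡ 0 (mod 31) ⟺ x ≡ 0 (mod 31/1 = 31). Hence ker(φ) = 31ℤ

ker(φ) = 31ℤ


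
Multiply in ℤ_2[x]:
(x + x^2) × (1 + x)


Expand and collect like terms; reduce coefficients mod 2:
x^0: 0·1 = 0 ≡ 0 (mod 2)
x^1: 0·1 + 1·1 = 1 ≡ 1 (mod 2)
x^2: 1·1 + 1·1 = 2 ≡ 0 (mod 2)
x^3: 1·1 = 1 ≡ 1 (mod 2)
Result: x + x^3

f · g = x + x^3


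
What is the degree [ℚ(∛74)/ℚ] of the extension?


∛74 has minimal polynomial x³ - 74 (irreducible over ℚ since 74 is not a perfect cube)

[ℚ(∛74)/ℚ] = 3


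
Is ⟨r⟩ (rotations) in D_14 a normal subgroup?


H = ⟨r⟩ (rotations) in D_14
The rotation subgroup ⟨r⟩ has index 2 in D_14, so it is normal

Yes, normal subgroup


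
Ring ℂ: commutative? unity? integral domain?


ℂ is a field: commutative, has unity, every nonzero element is a unit (hence an integral domain)
Commutative: Yes
Integral domain: Yes
Has unity: Yes

ℂ: Commutative=Yes, Unity=Yes


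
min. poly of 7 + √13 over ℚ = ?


Let α = 7 + √13. Then α - 7 = √13, so (α - 7)² = 13, giving α² - 14α + 36 = 0. Degree 2 and α ∉ ℚ, so this is the minimal polynomial.

Minimal polynomial: x² - 14x + 36


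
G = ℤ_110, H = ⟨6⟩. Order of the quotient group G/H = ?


|⟨6⟩| = n / gcd(6, 110) = 110 / 2 = 55
H is normal (ℤ_110 is abelian).
|G/H| = |G| / |H| = 110 / 55 = 2

|G/H| = 2


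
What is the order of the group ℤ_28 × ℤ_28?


|A × B| = |A| · |B|
|ℤ_28 × ℤ_28| = 28 × 28 = 784

|ℤ_28 × ℤ_28| = 784


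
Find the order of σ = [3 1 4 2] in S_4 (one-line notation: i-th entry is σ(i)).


Cycle decomposition: (1 3 4 2)
Cycle lengths: 4
Order = lcm(4) = 4

ord(σ) = 4


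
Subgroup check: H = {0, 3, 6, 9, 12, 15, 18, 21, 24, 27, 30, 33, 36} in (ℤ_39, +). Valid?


Subgroup test for H = {0, 3, 6, 9, 12, 15, 18, 21, 24, 27, 30, 33, 36} in (ℤ_39, +):
(1) 0 ∈ H? Yes
(2) Closure: for all a,b ∈ H, (a+b) mod 39 ∈ H? Yes
(3) Inverses: for all a ∈ H, -a mod 39 ∈ H? Yes

Yes, H is a subgroup of ℤ_39


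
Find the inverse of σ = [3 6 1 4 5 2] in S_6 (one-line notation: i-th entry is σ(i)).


To find σ⁻¹, swap domain and range:
σ(1) = 3 → σ⁻¹(3) = 1
σ(2) = 6 → σ⁻¹(6) = 2
σ(3) = 1 → σ⁻¹(1) = 3
σ(4) = 4 → σ⁻¹(4) = 4
σ(5) = 5 → σ⁻¹(5) = 5
σ(6) = 2 → σ⁻¹(2) = 6

σ⁻¹ = [3 6 1 4 5 2]


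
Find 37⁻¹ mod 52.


Use the extended Euclidean algorithm to write 1 = 37·s + 52·t; then s mod 52 is the inverse.
Euclidean algorithm:
  37 = 0·52 + 37
  52 = 1·37 + 15
  37 = 2·15 + 7
  15 = 2·7 + 1
  7 = 7·1 + 0
gcd(37,52) = 1
Back-substitution gives: 37·(-7) + 52·(5) = 1
So 37⁻¹ ≡ -7 ≡ 45 (mod 52)
Check: 37 × 45 = 1665 ≡ 1 (mod 52) ✓

37⁻¹ ≡ 45 (mod 52)


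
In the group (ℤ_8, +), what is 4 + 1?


Operation: addition mod 8
4 + 1 = (a + b) mod 8 with a = 4, b = 1

4 + 1 = 5


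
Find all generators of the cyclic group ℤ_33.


g generates ℤ_n iff gcd(g,n) = 1
Prime factors of 33: 3, 11
Generators are g ∈ {1,...,32} not divisible by any of these primes.
Generators: {1, 2, 4, 5, 7, 8, 10, 13, 14, 16, 17, 19, 20, 23, 25, 26, 28, 29, 31, 32}
Number of generators = φ(33) = 20

Generators of ℤ_33 = {1, 2, 4, 5, 7, 8, 10, 13, 14, 16, 17, 19, 20, 23, 25, 26, 28, 29, 31, 32}


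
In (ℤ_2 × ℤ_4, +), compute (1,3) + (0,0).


Operation: componentwise addition mod (2, 4)
(1,3) + (0,0) = ((a₁+b₁) mod 2, (a₂+b₂) mod 4) with a = (1,3), b = (0,0)

(1,3) + (0,0) = (1,3)


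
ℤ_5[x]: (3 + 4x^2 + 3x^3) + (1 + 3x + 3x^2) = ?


Add coefficients mod 5:
x^0: 3 + 1 = 4 (mod 5)
x^1: 0 + 3 = 3 (mod 5)
x^2: 4 + 3 = 2 (mod 5)
x^3: 3 + 0 = 3 (mod 5)
Result: 4 + 3x + 2x^2 + 3x^3

f + g = 4 + 3x + 2x^2 + 3x^3


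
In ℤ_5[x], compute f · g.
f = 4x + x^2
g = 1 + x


Expand and collect like terms; reduce coefficients mod 5:
x^0: 0·1 = 0 ≡ 0 (mod 5)
x^1: 0·1 + 4·1 = 4 ≡ 4 (mod 5)
x^2: 4·1 + 1·1 = 5 ≡ 0 (mod 5)
x^3: 1·1 = 1 ≡ 1 (mod 5)
Result: 4x + x^3

f · g = 4x + x^3


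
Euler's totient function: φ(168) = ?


Factor n: 168 = 2^3 × 3 × 7
φ(n) = n · ∏(1 - 1/p) over distinct primes p | n
φ(168) = 168 · (1 - 1/2) · (1 - 1/3) · (1 - 1/7) = 48

φ(168) = 48


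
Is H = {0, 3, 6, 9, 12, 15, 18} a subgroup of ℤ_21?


Subgroup test for H = {0, 3, 6, 9, 12, 15, 18} in (ℤ_21, +):
(1) 0 ∈ H? Yes
(2) Closure: for all a,b ∈ H, (a+b) mod 21 ∈ H? Yes
(3) Inverses: for all a ∈ H, -a mod 21 ∈ H? Yes

Yes, H is a subgroup of ℤ_21


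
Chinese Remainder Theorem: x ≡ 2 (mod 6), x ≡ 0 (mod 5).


m₁ = 6, m₂ = 5, gcd = 1, so CRT applies. M = m₁·m₂ = 30
Let M₁ = M/m₁ = 5, M₂ = M/m₂ = 6
Find y₁ ≡ M₁⁻¹ (mod m₁): 5⁻¹ ≡ 5 (mod 6)
Find y₂ ≡ M₂⁻¹ (mod m₂): 6⁻¹ ≡ 1 (mod 5)
x = a₁·M₁·y₁ + a₂·M₂·y₂ = 2·5·5 + 0·6·1 = 50
Reduce mod 30: x ≡ 20
Check: 20 mod 6 = 2 ✓, 20 mod 5 = 0 ✓

x ≡ 20 (mod 30)


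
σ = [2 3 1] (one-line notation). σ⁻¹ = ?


To find σ⁻¹, swap domain and range:
σ(1) = 2 → σ⁻¹(2) = 1
σ(2) = 3 → σ⁻¹(3) = 2
σ(3) = 1 → σ⁻¹(1) = 3

σ⁻¹ = [3 1 2]


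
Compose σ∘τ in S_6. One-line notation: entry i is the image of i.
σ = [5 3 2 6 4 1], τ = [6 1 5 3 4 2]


σ∘τ: apply τ first, then σ
1 →τ 6 →σ 1
2 →τ 1 →σ 5
3 →τ 5 →σ 4
4 →τ 3 →σ 2
5 →τ 4 →σ 6
6 →τ 2 →σ 3

σ∘τ = [1 5 4 2 6 3]


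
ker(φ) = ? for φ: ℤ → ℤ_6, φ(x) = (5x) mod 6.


Kernel = preimage of identity
ker(φ) = {x ∈ ℤ : 5x ≡ 0 (mod 6)}. gcd(5,6) = 1, so 5x ≡ 0 (mod 6) ⟺ x ≡ 0 (mod 6/1 = 6). Hence ker(φ) = 6ℤ

ker(φ) = 6ℤ


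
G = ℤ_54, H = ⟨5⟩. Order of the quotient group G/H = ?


|⟨5⟩| = n / gcd(5, 54) = 54 / 1 = 54
H is normal (ℤ_54 is abelian).
|G/H| = |G| / |H| = 54 / 54 = 1

|G/H| = 1


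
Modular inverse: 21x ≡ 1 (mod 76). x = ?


Use the extended Euclidean algorithm to write 1 = 21·s + 76·t; then s mod 76 is the inverse.
Euclidean algorithm:
  21 = 0·76 + 21
  76 = 3·21 + 13
  21 = 1·13 + 8
  13 = 1·8 + 5
  8 = 1·5 + 3
  5 = 1·3 + 2
  3 = 1·2 + 1
  2 = 2·1 + 0
gcd(21,76) = 1
Back-substitution gives: 21·(29) + 76·(-8) = 1
So 21⁻¹ ≡ 29 ≡ 29 (mod 76)
Check: 21 × 29 = 609 ≡ 1 (mod 76) ✓

21⁻¹ ≡ 29 (mod 76)


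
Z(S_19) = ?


Z(G) = {g ∈ G | gx = xg for all x ∈ G}
S_n is non-abelian for n ≥ 3; Z(S_19) is trivial

Z(S_19) = {e}


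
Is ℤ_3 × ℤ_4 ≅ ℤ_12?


Comparing ℤ_3 × ℤ_4 and ℤ_12:
gcd(3,4) = 1, so ℤ_3 × ℤ_4 ≅ ℤ_12 (CRT)

Yes, ℤ_3 × ℤ_4 ≅ ℤ_12


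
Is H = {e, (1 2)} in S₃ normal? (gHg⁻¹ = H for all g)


H = {e, (1 2)} in S₃
(1 3)(1 2)(1 3)⁻¹ = (2 3) ∉ {e, (1 2)}, so it is not normal

No, not a normal subgroup


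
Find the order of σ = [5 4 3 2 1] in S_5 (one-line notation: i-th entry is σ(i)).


Cycle decomposition: (1 5) (2 4)
Cycle lengths: 2, 2
Order = lcm(2, 2) = 2

ord(σ) = 2


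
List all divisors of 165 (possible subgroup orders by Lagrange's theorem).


Lagrange's theorem: |H| divides |G|
|G| = 165
Divisors of 165: 1, 3, 5, 11, 15, 33, 55, 165

Possible subgroup orders: {1, 3, 5, 11, 15, 33, 55, 165}


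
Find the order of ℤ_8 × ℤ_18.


|A × B| = |A| · |B|
|ℤ_8 × ℤ_18| = 8 × 18 = 144

|ℤ_8 × ℤ_18| = 144


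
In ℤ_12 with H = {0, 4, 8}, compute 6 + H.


6 + H = {6 + h (mod 12) : h ∈ H}
6+0=6, 6+4=10, 6+8=2
6 + H = {2, 6, 10} = 2 + H

6 + H = {2, 6, 10}


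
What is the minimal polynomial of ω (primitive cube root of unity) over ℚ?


ω satisfies x² + x + 1 = 0 (the cyclotomic polynomial Φ₃)

Minimal polynomial: x² + x + 1


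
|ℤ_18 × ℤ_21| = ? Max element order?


|ℤ_18 × ℤ_21| = 18 × 21 = 378
Max element order = lcm(18,21) = 126
Cyclic? No (gcd=3)

|ℤ_18×ℤ_21| = 378, max element order = 126


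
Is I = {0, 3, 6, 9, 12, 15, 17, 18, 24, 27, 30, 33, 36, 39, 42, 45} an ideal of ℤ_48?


Check ideal conditions for I = {0, 3, 6, 9, 12, 15, 17, 18, 24, 27, 30, 33, 36, 39, 42, 45} in ℤ_48:
(1) I is an additive subgroup? No
(2) For r ∈ ℤ_48 and a ∈ I: r·a ∈ I? No  [counterexample: r=2, a=17, r·a mod 48 = 34 ∉ I]

No, I is not an ideal of ℤ_48


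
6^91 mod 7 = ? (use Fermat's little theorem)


Fermat's little theorem: if p is prime and gcd(a,p)=1, then a^(p-1) ≡ 1 (mod p)
p = 7 is prime, gcd(6,7) = 1
Reduce exponent: 91 mod 6 = 1
So 6^91 ≡ 6^1 (mod 7)
6^1 mod 7 = 6

6^91 ≡ 6 (mod 7)


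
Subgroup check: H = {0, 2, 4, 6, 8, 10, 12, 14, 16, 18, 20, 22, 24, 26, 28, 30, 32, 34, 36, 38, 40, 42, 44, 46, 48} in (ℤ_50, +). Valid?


Subgroup test for H = {0, 2, 4, 6, 8, 10, 12, 14, 16, 18, 20, 22, 24, 26, 28, 30, 32, 34, 36, 38, 40, 42, 44, 46, 48} in (ℤ_50, +):
(1) 0 ∈ H? Yes
(2) Closure: for all a,b ∈ H, (a+b) mod 50 ∈ H? Yes
(3) Inverses: for all a ∈ H, -a mod 50 ∈ H? Yes

Yes, H is a subgroup of ℤ_50


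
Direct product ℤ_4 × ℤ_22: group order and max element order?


|ℤ_4 × ℤ_22| = 4 × 22 = 88
Max element order = lcm(4,22) = 44
Cyclic? No (gcd=2)

|ℤ_4×ℤ_22| = 88, max element order = 44


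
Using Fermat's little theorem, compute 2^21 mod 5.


Fermat's little theorem: if p is prime and gcd(a,p)=1, then a^(p-1) ≡ 1 (mod p)
p = 5 is prime, gcd(2,5) = 1
Reduce exponent: 21 mod 4 = 1
So 2^21 ≡ 2^1 (mod 5)
2^1 mod 5 = 2

2^21 ≡ 2 (mod 5)


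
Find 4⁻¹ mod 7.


Use the extended Euclidean algorithm to write 1 = 4·s + 7·t; then s mod 7 is the inverse.
Euclidean algorithm:
  4 = 0·7 + 4
  7 = 1·4 + 3
  4 = 1·3 + 1
  3 = 3·1 + 0
gcd(4,7) = 1
Back-substitution gives: 4·(2) + 7·(-1) = 1
So 4⁻¹ ≡ 2 ≡ 2 (mod 7)
Check: 4 × 2 = 8 ≡ 1 (mod 7) ✓

4⁻¹ ≡ 2 (mod 7)


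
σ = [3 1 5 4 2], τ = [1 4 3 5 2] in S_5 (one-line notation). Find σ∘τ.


σ∘τ: apply τ first, then σ
1 →τ 1 →σ 3
2 →τ 4 →σ 4
3 →τ 3 →σ 5
4 →τ 5 →σ 2
5 →τ 2 →σ 1

σ∘τ = [3 4 5 2 1]


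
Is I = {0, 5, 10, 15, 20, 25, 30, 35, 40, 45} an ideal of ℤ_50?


Check ideal conditions for I = {0, 5, 10, 15, 20, 25, 30, 35, 40, 45} in ℤ_50:
(1) I is an additive subgroup? Yes
(2) For r ∈ ℤ_50 and a ∈ I: r·a ∈ I? Yes

Yes, I is an ideal of ℤ_50


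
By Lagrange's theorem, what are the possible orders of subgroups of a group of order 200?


Lagrange's theorem: |H| divides |G|
|G| = 200
Divisors of 200: 1, 2, 4, 5, 8, 10, 20, 25, 40, 50, 100, 200

Possible subgroup orders: {1, 2, 4, 5, 8, 10, 20, 25, 40, 50, 100, 200}


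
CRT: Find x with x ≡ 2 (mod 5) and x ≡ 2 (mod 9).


m₁ = 5, m₂ = 9, gcd = 1, so CRT applies. M = m₁·m₂ = 45
Let M₁ = M/m₁ = 9, M₂ = M/m₂ = 5
Find y₁ ≡ M₁⁻¹ (mod m₁): 9⁻¹ ≡ 4 (mod 5)
Find y₂ ≡ M₂⁻¹ (mod m₂): 5⁻¹ ≡ 2 (mod 9)
x = a₁·M₁·y₁ + a₂·M₂·y₂ = 2·9·4 + 2·5·2 = 92
Reduce mod 45: x ≡ 2
Check: 2 mod 5 = 2 ✓, 2 mod 9 = 2 ✓

x ≡ 2 (mod 45)


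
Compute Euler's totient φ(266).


Factor n: 266 = 2 × 7 × 19
φ(n) = n · ∏(1 - 1/p) over distinct primes p | n
φ(266) = 266 · (1 - 1/2) · (1 - 1/7) · (1 - 1/19) = 108

φ(266) = 108


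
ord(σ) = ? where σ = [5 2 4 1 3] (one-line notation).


Cycle decomposition: (1 5 3 4)
Cycle lengths: 4
Order = lcm(4) = 4

ord(σ) = 4


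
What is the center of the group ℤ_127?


Z(G) = {g ∈ G | gx = xg for all x ∈ G}
ℤ_127 is abelian, so Z(G) = G

Z(ℤ_127) = ℤ_127


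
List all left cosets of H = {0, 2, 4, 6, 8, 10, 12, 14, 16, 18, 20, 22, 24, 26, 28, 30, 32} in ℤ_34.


H = {0, 2, 4, 6, 8, 10, 12, 14, 16, 18, 20, 22, 24, 26, 28, 30, 32}, |H| = 17
Number of cosets = |G|/|H| = 34/17 = 2
0 + H = {0, 2, 4, 6, 8, 10, 12, 14, 16, 18, 20, 22, 24, 26, 28, 30, 32}
1 + H = {1, 3, 5, 7, 9, 11, 13, 15, 17, 19, 21, 23, 25, 27, 29, 31, 33}

Cosets: 0+H={0,2,4,6,8,10,12,14,16,18,20,22,24,26,28,30,32}; 1+H={1,3,5,7,9,11,13,15,17,19,21,23,25,27,29,31,33}


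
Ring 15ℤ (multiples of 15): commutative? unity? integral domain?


15ℤ is a commutative ring under +,× but has no multiplicative identity (1 ∉ 15ℤ); it has no zero divisors, but without unity it is not an integral domain
Commutative: Yes
Integral domain: No
Has unity: No

15ℤ (multiples of 15): Commutative=Yes, Unity=No


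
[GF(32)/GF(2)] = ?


GF(32) = GF(2^5), so the extension degree is 5

[GF(32)/GF(2)] = 5


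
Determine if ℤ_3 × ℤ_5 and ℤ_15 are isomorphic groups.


Comparing ℤ_3 × ℤ_5 and ℤ_15:
gcd(3,5) = 1, so ℤ_3 × ℤ_5 ≅ ℤ_15 (CRT)

Yes, ℤ_3 × ℤ_5 ≅ ℤ_15


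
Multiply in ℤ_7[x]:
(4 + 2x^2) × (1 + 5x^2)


Expand and collect like terms; reduce coefficients mod 7:
x^0: 4·1 = 4 ≡ 4 (mod 7)
x^1: 4·0 + 0·1 = 0 ≡ 0 (mod 7)
x^2: 4·5 + 0·0 + 2·1 = 22 ≡ 1 (mod 7)
x^3: 0·5 + 2·0 = 0 ≡ 0 (mod 7)
x^4: 2·5 = 10 ≡ 3 (mod 7)
Result: 4 + x^2 + 3x^4

f · g = 4 + x^2 + 3x^4


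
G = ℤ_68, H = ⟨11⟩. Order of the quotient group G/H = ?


|⟨11⟩| = n / gcd(11, 68) = 68 / 1 = 68
H is normal (ℤ_68 is abelian).
|G/H| = |G| / |H| = 68 / 68 = 1

|G/H| = 1


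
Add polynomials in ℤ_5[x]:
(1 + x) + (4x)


Add coefficients mod 5:
x^0: 1 + 0 = 1 (mod 5)
x^1: 1 + 4 = 0 (mod 5)
Result: 1

f + g = 1


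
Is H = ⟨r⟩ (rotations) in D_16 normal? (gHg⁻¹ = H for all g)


H = ⟨r⟩ (rotations) in D_16
The rotation subgroup ⟨r⟩ has index 2 in D_16, so it is normal

Yes, normal subgroup


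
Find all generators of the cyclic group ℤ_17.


g generates ℤ_n iff gcd(g,n) = 1
Prime factors of 17: 17
Generators are g ∈ {1,...,16} not divisible by any of these primes.
Generators: {1, 2, 3, 4, 5, 6, 7, 8, 9, 10, 11, 12, 13, 14, 15, 16}
Number of generators = φ(17) = 16

Generators of ℤ_17 = {1, 2, 3, 4, 5, 6, 7, 8, 9, 10, 11, 12, 13, 14, 15, 16}


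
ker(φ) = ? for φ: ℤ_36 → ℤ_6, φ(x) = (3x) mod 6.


Kernel = preimage of identity
ker(φ) = {x ∈ ℤ_36 : 3x ≡ 0 (mod 6)}. Since 6 | 36, φ is well-defined. The kernel is the cyclic subgroup ⟨2⟩ of ℤ_36 (order 18), i.e. {0, 2, 4, 6, 8, 10, 12, 14, 16, 18, 20, 22, 24, 26, 28, 30, 32, 34}

ker(φ) = {0, 2, 4, 6, 8, 10, 12, 14, 16, 18, 20, 22, 24, 26, 28, 30, 32, 34}


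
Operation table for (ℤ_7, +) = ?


Elements: {0, 1, 2, 3, 4, 5, 6}
Operation: addition mod 7
Entry (a, b) = (a + b) mod 7

Cayley table:
  | 0 | 1 | 2 | 3 | 4 | 5 | 6
0 | 0 | 1 | 2 | 3 | 4 | 5 | 6
1 | 1 | 2 | 3 | 4 | 5 | 6 | 0
2 | 2 | 3 | 4 | 5 | 6 | 0 | 1
3 | 3 | 4 | 5 | 6 | 0 | 1 | 2
4 | 4 | 5 | 6 | 0 | 1 | 2 | 3
5 | 5 | 6 | 0 | 1 | 2 | 3 | 4
6 | 6 | 0 | 1 | 2 | 3 | 4 | 5


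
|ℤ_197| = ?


ℤ_n has n elements.

|ℤ_197| = 197


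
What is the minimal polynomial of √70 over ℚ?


√70 satisfies x² - 70 = 0, irreducible over ℚ since 70 is squarefree

Minimal polynomial: x² - 70


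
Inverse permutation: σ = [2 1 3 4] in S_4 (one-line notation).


To find σ⁻¹, swap domain and range:
σ(1) = 2 → σ⁻¹(2) = 1
σ(2) = 1 → σ⁻¹(1) = 2
σ(3) = 3 → σ⁻¹(3) = 3
σ(4) = 4 → σ⁻¹(4) = 4

σ⁻¹ = [2 1 3 4]


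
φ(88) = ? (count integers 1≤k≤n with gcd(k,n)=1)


Factor n: 88 = 2^3 × 11
φ(n) = n · ∏(1 - 1/p) over distinct primes p | n
φ(88) = 88 · (1 - 1/2) · (1 - 1/11) = 40

φ(88) = 40


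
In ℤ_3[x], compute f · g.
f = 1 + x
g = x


Expand and collect like terms; reduce coefficients mod 3:
x^0: 1·0 = 0 ≡ 0 (mod 3)
x^1: 1·1 + 1·0 = 1 ≡ 1 (mod 3)
x^2: 1·1 = 1 ≡ 1 (mod 3)
Result: x + x^2

f · g = x + x^2


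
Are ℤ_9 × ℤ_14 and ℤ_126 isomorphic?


Comparing ℤ_9 × ℤ_14 and ℤ_126:
gcd(9,14) = 1, so ℤ_9 × ℤ_14 ≅ ℤ_126 (CRT)

Yes, ℤ_9 × ℤ_14 ≅ ℤ_126


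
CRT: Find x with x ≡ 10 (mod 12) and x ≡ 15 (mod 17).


m₁ = 12, m₂ = 17, gcd = 1, so CRT applies. M = m₁·m₂ = 204
Let M₁ = M/m₁ = 17, M₂ = M/m₂ = 12
Find y₁ ≡ M₁⁻¹ (mod m₁): 17⁻¹ ≡ 5 (mod 12)
Find y₂ ≡ M₂⁻¹ (mod m₂): 12⁻¹ ≡ 10 (mod 17)
x = a₁·M₁·y₁ + a₂·M₂·y₂ = 10·17·5 + 15·12·10 = 2650
Reduce mod 204: x ≡ 202
Check: 202 mod 12 = 10 ✓, 202 mod 17 = 15 ✓

x ≡ 202 (mod 204)


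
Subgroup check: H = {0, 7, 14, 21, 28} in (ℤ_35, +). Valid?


Subgroup test for H = {0, 7, 14, 21, 28} in (ℤ_35, +):
(1) 0 ∈ H? Yes
(2) Closure: for all a,b ∈ H, (a+b) mod 35 ∈ H? Yes
(3) Inverses: for all a ∈ H, -a mod 35 ∈ H? Yes

Yes, H is a subgroup of ℤ_35


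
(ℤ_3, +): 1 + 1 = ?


Operation: addition mod 3
1 + 1 = (a + b) mod 3 with a = 1, b = 1

1 + 1 = 2


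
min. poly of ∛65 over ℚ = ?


∛65 satisfies x³ - 65 = 0, irreducible over ℚ (no rational root; 65 is not a perfect cube)

Minimal polynomial: x³ - 65


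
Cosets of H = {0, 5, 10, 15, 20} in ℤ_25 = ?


H = {0, 5, 10, 15, 20}, |H| = 5
Number of cosets = |G|/|H| = 25/5 = 5
0 + H = {0, 5, 10, 15, 20}
1 + H = {1, 6, 11, 16, 21}
2 + H = {2, 7, 12, 17, 22}
3 + H = {3, 8, 13, 18, 23}
4 + H = {4, 9, 14, 19, 24}

Cosets: 0+H={0,5,10,15,20}; 1+H={1,6,11,16,21}; 2+H={2,7,12,17,22}; 3+H={3,8,13,18,23}; 4+H={4,9,14,19,24}


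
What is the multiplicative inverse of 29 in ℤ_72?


Use the extended Euclidean algorithm to write 1 = 29·s + 72·t; then s mod 72 is the inverse.
Euclidean algorithm:
  29 = 0·72 + 29
  72 = 2·29 + 14
  29 = 2·14 + 1
  14 = 14·1 + 0
gcd(29,72) = 1
Back-substitution gives: 29·(5) + 72·(-2) = 1
So 29⁻¹ ≡ 5 ≡ 5 (mod 72)
Check: 29 × 5 = 145 ≡ 1 (mod 72) ✓

29⁻¹ ≡ 5 (mod 72)


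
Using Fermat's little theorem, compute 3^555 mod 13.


Fermat's little theorem: if p is prime and gcd(a,p)=1, then a^(p-1) ≡ 1 (mod p)
p = 13 is prime, gcd(3,13) = 1
Reduce exponent: 555 mod 12 = 3
So 3^555 ≡ 3^3 (mod 13)
3^3 mod 13 = 1

3^555 ≡ 1 (mod 13)


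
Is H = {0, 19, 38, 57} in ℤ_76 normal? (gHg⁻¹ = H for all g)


H = {0, 19, 38, 57} in ℤ_76
ℤ_76 is abelian; every subgroup of an abelian group is normal

Yes, normal subgroup


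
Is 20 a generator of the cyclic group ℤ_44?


g generates ℤ_n iff gcd(g, n) = 1
gcd(20, 44) = 4
Since gcd = 4 ≠ 1, ⟨20⟩ has order 11 < 44, so 20 is not a generator.

No, 20 does not generate ℤ_44


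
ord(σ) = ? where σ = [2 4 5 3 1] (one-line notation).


Cycle decomposition: (1 2 4 3 5)
Cycle lengths: 5
Order = lcm(5) = 5

ord(σ) = 5


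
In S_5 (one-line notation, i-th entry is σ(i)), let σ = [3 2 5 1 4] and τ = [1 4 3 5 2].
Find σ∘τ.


σ∘τ: apply τ first, then σ
1 →τ 1 →σ 3
2 →τ 4 →σ 1
3 →τ 3 →σ 5
4 →τ 5 →σ 4
5 →τ 2 →σ 2

σ∘τ = [3 1 5 4 2]


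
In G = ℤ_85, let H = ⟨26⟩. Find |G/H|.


|⟨26⟩| = n / gcd(26, 85) = 85 / 1 = 85
H is normal (ℤ_85 is abelian).
|G/H| = |G| / |H| = 85 / 85 = 1

|G/H| = 1


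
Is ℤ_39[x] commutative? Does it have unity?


ℤ_39 has zero divisors (3·13 ≡ 0), and these lift to constant zero divisors in ℤ_39[x]; so not an integral domain
Commutative: Yes
Integral domain: No
Has unity: Yes

ℤ_39[x]: Commutative=Yes, Unity=Yes


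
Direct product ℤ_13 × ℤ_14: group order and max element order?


|ℤ_13 × ℤ_14| = 13 × 14 = 182
Max element order = lcm(13,14) = 182
Cyclic? Yes (gcd=1)

|ℤ_13×ℤ_14| = 182, max element order = 182


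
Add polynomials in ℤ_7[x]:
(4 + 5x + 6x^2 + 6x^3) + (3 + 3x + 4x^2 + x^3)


Add coefficients mod 7:
x^0: 4 + 3 = 0 (mod 7)
x^1: 5 + 3 = 1 (mod 7)
x^2: 6 + 4 = 3 (mod 7)
x^3: 6 + 1 = 0 (mod 7)
Result: x + 3x^2

f + g = x + 3x^2


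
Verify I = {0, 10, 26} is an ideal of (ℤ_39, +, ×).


Check ideal conditions for I = {0, 10, 26} in ℤ_39:
(1) I is an additive subgroup? No
(2) For r ∈ ℤ_39 and a ∈ I: r·a ∈ I? No  [counterexample: r=2, a=10, r·a mod 39 = 20 ∉ I]

No, I is not an ideal of ℤ_39


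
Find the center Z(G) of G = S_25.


Z(G) = {g ∈ G | gx = xg for all x ∈ G}
S_n is non-abelian for n ≥ 3; Z(S_25) is trivial

Z(S_25) = {e}


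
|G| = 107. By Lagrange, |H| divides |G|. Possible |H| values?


Lagrange's theorem: |H| divides |G|
|G| = 107
Divisors of 107: 1, 107

Possible subgroup orders: {1, 107}


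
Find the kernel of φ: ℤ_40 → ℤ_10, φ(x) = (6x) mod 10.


Kernel = preimage of identity
ker(φ) = {x ∈ ℤ_40 : 6x ≡ 0 (mod 10)}. Since 10 | 40, φ is well-defined. The kernel is the cyclic subgroup ⟨5⟩ of ℤ_40 (order 8), i.e. {0, 5, 10, 15, 20, 25, 30, 35}

ker(φ) = {0, 5, 10, 15, 20, 25, 30, 35}


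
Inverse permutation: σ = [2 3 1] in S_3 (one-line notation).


To find σ⁻¹, swap domain and range:
σ(1) = 2 → σ⁻¹(2) = 1
σ(2) = 3 → σ⁻¹(3) = 2
σ(3) = 1 → σ⁻¹(1) = 3

σ⁻¹ = [3 1 2]


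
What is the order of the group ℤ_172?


ℤ_n has n elements.

|ℤ_172| = 172


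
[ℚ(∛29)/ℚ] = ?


∛29 has minimal polynomial x³ - 29 (irreducible over ℚ since 29 is not a perfect cube)

[ℚ(∛29)/ℚ] = 3


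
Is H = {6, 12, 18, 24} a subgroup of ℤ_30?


Subgroup test for H = {6, 12, 18, 24} in (ℤ_30, +):
(1) 0 ∈ H? No
(2) Closure: for all a,b ∈ H, (a+b) mod 30 ∈ H? No  [counterexample: 6 + 24 = 0 ∉ H]
(3) Inverses: for all a ∈ H, -a mod 30 ∈ H? Yes

No, H is not a subgroup of ℤ_30


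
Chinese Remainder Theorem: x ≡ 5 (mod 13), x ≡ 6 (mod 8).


m₁ = 13, m₂ = 8, gcd = 1, so CRT applies. M = m₁·m₂ = 104
Let M₁ = M/m₁ = 8, M₂ = M/m₂ = 13
Find y₁ ≡ M₁⁻¹ (mod m₁): 8⁻¹ ≡ 5 (mod 13)
Find y₂ ≡ M₂⁻¹ (mod m₂): 13⁻¹ ≡ 5 (mod 8)
x = a₁·M₁·y₁ + a₂·M₂·y₂ = 5·8·5 + 6·13·5 = 590
Reduce mod 104: x ≡ 70
Check: 70 mod 13 = 5 ✓, 70 mod 8 = 6 ✓

x ≡ 70 (mod 104)


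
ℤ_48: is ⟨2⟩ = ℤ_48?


g generates ℤ_n iff gcd(g, n) = 1
gcd(2, 48) = 2
Since gcd = 2 ≠ 1, ⟨2⟩ has order 24 < 48, so 2 is not a generator.

No, 2 does not generate ℤ_48


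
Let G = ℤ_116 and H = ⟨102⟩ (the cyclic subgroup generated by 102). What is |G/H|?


|⟨102⟩| = n / gcd(102, 116) = 116 / 2 = 58
H is normal (ℤ_116 is abelian).
|G/H| = |G| / |H| = 116 / 58 = 2

|G/H| = 2


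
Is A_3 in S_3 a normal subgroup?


H = A_3 in S_3
A_3 has index 2 in S_3, and every subgroup of index 2 is normal

Yes, normal subgroup


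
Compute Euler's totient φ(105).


Factor n: 105 = 3 × 5 × 7
φ(n) = n · ∏(1 - 1/p) over distinct primes p | n
φ(105) = 105 · (1 - 1/3) · (1 - 1/5) · (1 - 1/7) = 48

φ(105) = 48


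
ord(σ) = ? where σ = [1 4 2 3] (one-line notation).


Cycle decomposition: (2 4 3)
Cycle lengths: 3
Order = lcm(3) = 3

ord(σ) = 3


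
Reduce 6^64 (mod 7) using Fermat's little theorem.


Fermat's little theorem: if p is prime and gcd(a,p)=1, then a^(p-1) ≡ 1 (mod p)
p = 7 is prime, gcd(6,7) = 1
Reduce exponent: 64 mod 6 = 4
So 6^64 ≡ 6^4 (mod 7)
6^4 mod 7 = 1

6^64 ≡ 1 (mod 7)


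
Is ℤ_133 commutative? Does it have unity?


ℤ_133 is a commutative ring with unity 1; 133 = 7×19 is composite, so 7·19 ≡ 0 gives zero divisors (not an integral domain)
Commutative: Yes
Integral domain: No
Has unity: Yes

ℤ_133: Commutative=Yes, Unity=Yes


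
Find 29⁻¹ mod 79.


Use the extended Euclidean algorithm to write 1 = 29·s + 79·t; then s mod 79 is the inverse.
Euclidean algorithm:
  29 = 0·79 + 29
  79 = 2·29 + 21
  29 = 1·21 + 8
  21 = 2·8 + 5
  8 = 1·5 + 3
  5 = 1·3 + 2
  3 = 1·2 + 1
  2 = 2·1 + 0
gcd(29,79) = 1
Back-substitution gives: 29·(30) + 79·(-11) = 1
So 29⁻¹ ≡ 30 ≡ 30 (mod 79)
Check: 29 × 30 = 870 ≡ 1 (mod 79) ✓

29⁻¹ ≡ 30 (mod 79)


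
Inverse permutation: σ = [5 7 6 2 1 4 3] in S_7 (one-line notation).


To find σ⁻¹, swap domain and range:
σ(1) = 5 → σ⁻¹(5) = 1
σ(2) = 7 → σ⁻¹(7) = 2
σ(3) = 6 → σ⁻¹(6) = 3
σ(4) = 2 → σ⁻¹(2) = 4
σ(5) = 1 → σ⁻¹(1) = 5
σ(6) = 4 → σ⁻¹(4) = 6
σ(7) = 3 → σ⁻¹(3) = 7

σ⁻¹ = [5 4 7 6 1 3 2]


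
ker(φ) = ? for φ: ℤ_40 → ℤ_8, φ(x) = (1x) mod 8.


Kernel = preimage of identity
ker(φ) = {x ∈ ℤ_40 : 1x ≡ 0 (mod 8)}. Since 8 | 40, φ is well-defined. The kernel is the cyclic subgroup ⟨8⟩ of ℤ_40 (order 5), i.e. {0, 8, 16, 24, 32}

ker(φ) = {0, 8, 16, 24, 32}


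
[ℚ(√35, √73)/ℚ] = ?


[ℚ(√35,√73):ℚ] = [ℚ(√35,√73):ℚ(√35)]·[ℚ(√35):ℚ] = 2·2 = 4

[ℚ(√35, √73)/ℚ] = 4


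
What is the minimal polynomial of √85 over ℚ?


√85 satisfies x² - 85 = 0, irreducible over ℚ since 85 is squarefree

Minimal polynomial: x² - 85


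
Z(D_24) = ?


Z(G) = {g ∈ G | gx = xg for all x ∈ G}
For even n, Z(D_n) = {e, r^(n/2)}: the 180° rotation r^12 commutes with every reflection and rotation

Z(D_24) = {e, r^12}


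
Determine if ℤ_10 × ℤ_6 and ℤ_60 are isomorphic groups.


Comparing ℤ_10 × ℤ_6 and ℤ_60:
gcd(10,6) = 2 ≠ 1. Max element order in ℤ_10×ℤ_6 is lcm(10,6) = 30 < 60, so it has no element of order 60

No, ℤ_10 × ℤ_6 ≇ ℤ_60


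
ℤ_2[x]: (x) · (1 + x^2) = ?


Expand and collect like terms; reduce coefficients mod 2:
x^0: 0·1 = 0 ≡ 0 (mod 2)
x^1: 0·0 + 1·1 = 1 ≡ 1 (mod 2)
x^2: 0·1 + 1·0 = 0 ≡ 0 (mod 2)
x^3: 1·1 = 1 ≡ 1 (mod 2)
Result: x + x^3

f · g = x + x^3


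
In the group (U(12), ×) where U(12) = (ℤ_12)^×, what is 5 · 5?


Operation: multiplication mod 12
5 · 5 = (a × b) mod 12 with a = 5, b = 5

5 · 5 = 1


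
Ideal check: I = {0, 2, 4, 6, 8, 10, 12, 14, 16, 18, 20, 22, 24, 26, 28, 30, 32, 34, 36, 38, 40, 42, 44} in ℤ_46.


Check ideal conditions for I = {0, 2, 4, 6, 8, 10, 12, 14, 16, 18, 20, 22, 24, 26, 28, 30, 32, 34, 36, 38, 40, 42, 44} in ℤ_46:
(1) I is an additive subgroup? Yes
(2) For r ∈ ℤ_46 and a ∈ I: r·a ∈ I? Yes

Yes, I is an ideal of ℤ_46


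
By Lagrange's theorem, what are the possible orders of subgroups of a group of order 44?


Lagrange's theorem: |H| divides |G|
|G| = 44
Divisors of 44: 1, 2, 4, 11, 22, 44

Possible subgroup orders: {1, 2, 4, 11, 22, 44}


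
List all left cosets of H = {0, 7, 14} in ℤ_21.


H = {0, 7, 14}, |H| = 3
Number of cosets = |G|/|H| = 21/3 = 7
0 + H = {0, 7, 14}
1 + H = {1, 8, 15}
2 + H = {2, 9, 16}
3 + H = {3, 10, 17}
4 + H = {4, 11, 18}
5 + H = {5, 12, 19}
6 + H = {6, 13, 20}

Cosets: 0+H={0,7,14}; 1+H={1,8,15}; 2+H={2,9,16}; 3+H={3,10,17}; 4+H={4,11,18}; 5+H={5,12,19}; 6+H={6,13,20}


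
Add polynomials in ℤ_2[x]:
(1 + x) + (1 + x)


Add coefficients mod 2:
x^0: 1 + 1 = 0 (mod 2)
x^1: 1 + 1 = 0 (mod 2)
Result: 0

f + g = 0


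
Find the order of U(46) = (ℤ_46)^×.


U(n) is the group of units mod n; |U(n)| = φ(n)
|U(46)| = φ(46) = 22

|U(46) = (ℤ_46)^×| = 22


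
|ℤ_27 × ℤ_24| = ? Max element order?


|ℤ_27 × ℤ_24| = 27 × 24 = 648
Max element order = lcm(27,24) = 216
Cyclic? No (gcd=3)

|ℤ_27×ℤ_24| = 648, max element order = 216


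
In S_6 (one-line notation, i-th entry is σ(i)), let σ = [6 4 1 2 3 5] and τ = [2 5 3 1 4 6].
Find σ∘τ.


σ∘τ: apply τ first, then σ
1 →τ 2 →σ 4
2 →τ 5 →σ 3
3 →τ 3 →σ 1
4 →τ 1 →σ 6
5 →τ 4 →σ 2
6 →τ 6 →σ 5

σ∘τ = [4 3 1 6 2 5]


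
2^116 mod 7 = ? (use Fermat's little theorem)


Fermat's little theorem: if p is prime and gcd(a,p)=1, then a^(p-1) ≡ 1 (mod p)
p = 7 is prime, gcd(2,7) = 1
Reduce exponent: 116 mod 6 = 2
So 2^116 ≡ 2^2 (mod 7)
2^2 mod 7 = 4

2^116 ≡ 4 (mod 7)


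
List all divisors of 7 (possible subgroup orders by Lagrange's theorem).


Lagrange's theorem: |H| divides |G|
|G| = 7
Divisors of 7: 1, 7

Possible subgroup orders: {1, 7}


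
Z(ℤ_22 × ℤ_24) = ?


Z(G) = {g ∈ G | gx = xg for all x ∈ G}
Direct product of abelian groups is abelian, so Z(G) = G

Z(ℤ_22 × ℤ_24) = ℤ_22 × ℤ_24


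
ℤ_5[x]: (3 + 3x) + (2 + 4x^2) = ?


Add coefficients mod 5:
x^0: 3 + 2 = 0 (mod 5)
x^1: 3 + 0 = 3 (mod 5)
x^2: 0 + 4 = 4 (mod 5)
Result: 3x + 4x^2

f + g = 3x + 4x^2


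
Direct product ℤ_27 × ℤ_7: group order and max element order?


|ℤ_27 × ℤ_7| = 27 × 7 = 189
Max element order = lcm(27,7) = 189
Cyclic? Yes (gcd=1)

|ℤ_27×ℤ_7| = 189, max element order = 189


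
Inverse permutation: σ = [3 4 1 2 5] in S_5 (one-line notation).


To find σ⁻¹, swap domain and range:
σ(1) = 3 → σ⁻¹(3) = 1
σ(2) = 4 → σ⁻¹(4) = 2
σ(3) = 1 → σ⁻¹(1) = 3
σ(4) = 2 → σ⁻¹(2) = 4
σ(5) = 5 → σ⁻¹(5) = 5

σ⁻¹ = [3 4 1 2 5]


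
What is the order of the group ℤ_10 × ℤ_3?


|A × B| = |A| · |B|
|ℤ_10 × ℤ_3| = 10 × 3 = 30

|ℤ_10 × ℤ_3| = 30


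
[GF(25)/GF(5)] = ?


GF(25) = GF(5^2), so the extension degree is 2

[GF(25)/GF(5)] = 2


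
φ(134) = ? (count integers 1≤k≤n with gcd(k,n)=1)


Factor n: 134 = 2 × 67
φ(n) = n · ∏(1 - 1/p) over distinct primes p | n
φ(134) = 134 · (1 - 1/2) · (1 - 1/67) = 66

φ(134) = 66


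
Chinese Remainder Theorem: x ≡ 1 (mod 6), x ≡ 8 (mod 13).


m₁ = 6, m₂ = 13, gcd = 1, so CRT applies. M = m₁·m₂ = 78
Let M₁ = M/m₁ = 13, M₂ = M/m₂ = 6
Find y₁ ≡ M₁⁻¹ (mod m₁): 13⁻¹ ≡ 1 (mod 6)
Find y₂ ≡ M₂⁻¹ (mod m₂): 6⁻¹ ≡ 11 (mod 13)
x = a₁·M₁·y₁ + a₂·M₂·y₂ = 1·13·1 + 8·6·11 = 541
Reduce mod 78: x ≡ 73
Check: 73 mod 6 = 1 ✓, 73 mod 13 = 8 ✓

x ≡ 73 (mod 78)


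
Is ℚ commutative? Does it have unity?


ℚ is a field: commutative, has unity, every nonzero element is a unit (hence an integral domain)
Commutative: Yes
Integral domain: Yes
Has unity: Yes

ℚ: Commutative=Yes, Unity=Yes


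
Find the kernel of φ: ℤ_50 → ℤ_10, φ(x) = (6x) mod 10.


Kernel = preimage of identity
ker(φ) = {x ∈ ℤ_50 : 6x ≡ 0 (mod 10)}. Since 10 | 50, φ is well-defined. The kernel is the cyclic subgroup ⟨5⟩ of ℤ_50 (order 10), i.e. {0, 5, 10, 15, 20, 25, 30, 35, 40, 45}

ker(φ) = {0, 5, 10, 15, 20, 25, 30, 35, 40, 45}


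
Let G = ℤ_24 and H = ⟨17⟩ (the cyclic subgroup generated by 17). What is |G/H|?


|⟨17⟩| = n / gcd(17, 24) = 24 / 1 = 24
H is normal (ℤ_24 is abelian).
|G/H| = |G| / |H| = 24 / 24 = 1

|G/H| = 1


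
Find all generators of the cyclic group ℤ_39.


g generates ℤ_n iff gcd(g,n) = 1
Prime factors of 39: 3, 13
Generators are g ∈ {1,...,38} not divisible by any of these primes.
Generators: {1, 2, 4, 5, 7, 8, 10, 11, 14, 16, 17, 19, 20, 22, 23, 25, 28, 29, 31, 32, 34, 35, 37, 38}
Number of generators = φ(39) = 24

Generators of ℤ_39 = {1, 2, 4, 5, 7, 8, 10, 11, 14, 16, 17, 19, 20, 22, 23, 25, 28, 29, 31, 32, 34, 35, 37, 38}


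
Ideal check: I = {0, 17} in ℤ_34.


Check ideal conditions for I = {0, 17} in ℤ_34:
(1) I is an additive subgroup? Yes
(2) For r ∈ ℤ_34 and a ∈ I: r·a ∈ I? Yes

Yes, I is an ideal of ℤ_34


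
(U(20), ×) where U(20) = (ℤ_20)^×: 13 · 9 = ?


Operation: multiplication mod 20
13 · 9 = (a × b) mod 20 with a = 13, b = 9

13 · 9 = 17


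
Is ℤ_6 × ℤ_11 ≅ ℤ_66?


Comparing ℤ_6 × ℤ_11 and ℤ_66:
gcd(6,11) = 1, so ℤ_6 × ℤ_11 ≅ ℤ_66 (CRT)

Yes, ℤ_6 × ℤ_11 ≅ ℤ_66


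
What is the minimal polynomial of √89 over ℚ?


√89 satisfies x² - 89 = 0, irreducible over ℚ since 89 is squarefree

Minimal polynomial: x² - 89


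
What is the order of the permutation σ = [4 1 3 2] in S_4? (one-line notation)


Cycle decomposition: (1 4 2)
Cycle lengths: 3
Order = lcm(3) = 3

ord(σ) = 3


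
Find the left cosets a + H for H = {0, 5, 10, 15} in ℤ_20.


H = {0, 5, 10, 15}, |H| = 4
Number of cosets = |G|/|H| = 20/4 = 5
0 + H = {0, 5, 10, 15}
1 + H = {1, 6, 11, 16}
2 + H = {2, 7, 12, 17}
3 + H = {3, 8, 13, 18}
4 + H = {4, 9, 14, 19}

Cosets: 0+H={0,5,10,15}; 1+H={1,6,11,16}; 2+H={2,7,12,17}; 3+H={3,8,13,18}; 4+H={4,9,14,19}


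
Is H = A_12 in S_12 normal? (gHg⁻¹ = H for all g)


H = A_12 in S_12
A_12 has index 2 in S_12, and every subgroup of index 2 is normal

Yes, normal subgroup
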